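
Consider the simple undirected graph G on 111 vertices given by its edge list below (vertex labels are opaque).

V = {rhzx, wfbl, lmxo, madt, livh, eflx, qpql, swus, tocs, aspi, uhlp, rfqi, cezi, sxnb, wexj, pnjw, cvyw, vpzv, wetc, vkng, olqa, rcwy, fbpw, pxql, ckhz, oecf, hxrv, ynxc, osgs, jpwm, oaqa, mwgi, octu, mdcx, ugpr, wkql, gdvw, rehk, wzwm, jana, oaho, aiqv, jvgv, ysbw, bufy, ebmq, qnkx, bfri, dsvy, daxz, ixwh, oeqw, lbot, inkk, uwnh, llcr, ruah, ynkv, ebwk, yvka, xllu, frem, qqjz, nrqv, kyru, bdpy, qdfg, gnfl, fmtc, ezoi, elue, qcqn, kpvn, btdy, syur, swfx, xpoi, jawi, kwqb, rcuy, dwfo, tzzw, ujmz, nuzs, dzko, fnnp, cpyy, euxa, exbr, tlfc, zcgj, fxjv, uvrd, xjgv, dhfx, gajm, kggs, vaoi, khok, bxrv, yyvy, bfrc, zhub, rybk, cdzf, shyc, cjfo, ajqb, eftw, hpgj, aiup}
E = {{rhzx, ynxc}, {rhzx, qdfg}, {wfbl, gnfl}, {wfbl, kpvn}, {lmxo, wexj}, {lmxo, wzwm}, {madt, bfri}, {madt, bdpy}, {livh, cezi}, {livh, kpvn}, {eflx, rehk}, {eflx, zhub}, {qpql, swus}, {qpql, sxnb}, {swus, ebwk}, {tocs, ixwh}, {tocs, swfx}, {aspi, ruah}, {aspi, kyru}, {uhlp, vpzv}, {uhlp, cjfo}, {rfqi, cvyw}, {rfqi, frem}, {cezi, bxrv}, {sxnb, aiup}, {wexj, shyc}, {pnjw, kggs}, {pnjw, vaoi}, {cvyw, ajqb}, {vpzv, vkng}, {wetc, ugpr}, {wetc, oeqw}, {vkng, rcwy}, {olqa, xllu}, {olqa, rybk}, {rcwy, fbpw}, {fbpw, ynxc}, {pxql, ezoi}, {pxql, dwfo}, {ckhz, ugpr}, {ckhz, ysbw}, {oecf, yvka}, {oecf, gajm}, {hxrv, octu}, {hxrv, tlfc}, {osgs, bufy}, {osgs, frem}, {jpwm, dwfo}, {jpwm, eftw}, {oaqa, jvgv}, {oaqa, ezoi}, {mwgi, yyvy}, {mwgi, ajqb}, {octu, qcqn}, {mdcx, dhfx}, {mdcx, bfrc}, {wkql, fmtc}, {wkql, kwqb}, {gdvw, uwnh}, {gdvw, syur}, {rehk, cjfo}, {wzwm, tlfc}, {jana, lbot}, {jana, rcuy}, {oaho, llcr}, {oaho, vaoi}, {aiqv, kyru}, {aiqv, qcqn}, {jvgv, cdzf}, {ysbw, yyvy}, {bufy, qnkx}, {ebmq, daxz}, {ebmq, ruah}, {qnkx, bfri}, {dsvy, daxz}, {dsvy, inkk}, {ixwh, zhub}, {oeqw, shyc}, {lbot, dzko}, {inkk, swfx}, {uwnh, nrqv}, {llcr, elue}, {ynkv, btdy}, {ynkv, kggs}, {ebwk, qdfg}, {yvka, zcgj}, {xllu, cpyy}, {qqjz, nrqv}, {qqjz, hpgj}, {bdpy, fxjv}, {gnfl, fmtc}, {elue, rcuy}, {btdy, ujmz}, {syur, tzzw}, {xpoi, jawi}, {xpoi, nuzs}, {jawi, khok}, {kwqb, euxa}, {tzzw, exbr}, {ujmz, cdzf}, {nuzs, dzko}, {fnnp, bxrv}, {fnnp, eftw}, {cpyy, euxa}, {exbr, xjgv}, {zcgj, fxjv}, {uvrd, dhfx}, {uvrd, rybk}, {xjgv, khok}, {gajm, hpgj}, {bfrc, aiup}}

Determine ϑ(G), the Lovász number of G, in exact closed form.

deg(rhzx) = 2; N(rhzx) = {ynxc, qdfg}.
deg(rcwy) = 2; N(rcwy) = {vkng, fbpw}.
deg(oaho) = 2; N(oaho) = {llcr, vaoi}.
deg(mdcx) = 2; N(mdcx) = {dhfx, bfrc}.
Regular of degree 2 on 111 vertices: connected 2-regular on 111 ⇒ C_{111}.
A has 56 distinct eigenvalues ≈ [2.0, 1.996797, 1.987197, 1.971232, 1.948952, 1.920429, 1.885755, 1.84504, 1.798414, 1.746028, 1.688049, 1.624662, 1.556072, 1.482496, 1.404172, 1.321349, 1.234294, 1.143286, 1.048615, 0.950584, 0.849509, 0.745713, 0.639528, 0.531294, 0.421359, 0.310073, 0.197795, 0.084882, -0.028302, -0.141395, -0.254036, -0.365862, -0.476517, -0.585646, -0.692898, -0.797931, -0.900407, -1.0, -1.096389, -1.189266, -1.278334, -1.363307, -1.443912, -1.519892, -1.591004, -1.657019, -1.717727, -1.772931, -1.822457, -1.866145, -1.903855, -1.935466, -1.960877, -1.980007, -1.992795, -1.999199].
ϑ = −N·λ_min/(λ_max−λ_min) = −111·(-2*cos(pi/111))/(2−(-2*cos(pi/111))) = 111*cos(pi/111)/(cos(pi/111) + 1).
ϑ(G) ≈ 55.488884097.
Sandwich: α(G)=55 ≤ ϑ(G)=111*cos(pi/111)/(cos(pi/111) + 1) ≤ χ(Ḡ)=56 (both strict).

111*cos(pi/111)/(cos(pi/111) + 1)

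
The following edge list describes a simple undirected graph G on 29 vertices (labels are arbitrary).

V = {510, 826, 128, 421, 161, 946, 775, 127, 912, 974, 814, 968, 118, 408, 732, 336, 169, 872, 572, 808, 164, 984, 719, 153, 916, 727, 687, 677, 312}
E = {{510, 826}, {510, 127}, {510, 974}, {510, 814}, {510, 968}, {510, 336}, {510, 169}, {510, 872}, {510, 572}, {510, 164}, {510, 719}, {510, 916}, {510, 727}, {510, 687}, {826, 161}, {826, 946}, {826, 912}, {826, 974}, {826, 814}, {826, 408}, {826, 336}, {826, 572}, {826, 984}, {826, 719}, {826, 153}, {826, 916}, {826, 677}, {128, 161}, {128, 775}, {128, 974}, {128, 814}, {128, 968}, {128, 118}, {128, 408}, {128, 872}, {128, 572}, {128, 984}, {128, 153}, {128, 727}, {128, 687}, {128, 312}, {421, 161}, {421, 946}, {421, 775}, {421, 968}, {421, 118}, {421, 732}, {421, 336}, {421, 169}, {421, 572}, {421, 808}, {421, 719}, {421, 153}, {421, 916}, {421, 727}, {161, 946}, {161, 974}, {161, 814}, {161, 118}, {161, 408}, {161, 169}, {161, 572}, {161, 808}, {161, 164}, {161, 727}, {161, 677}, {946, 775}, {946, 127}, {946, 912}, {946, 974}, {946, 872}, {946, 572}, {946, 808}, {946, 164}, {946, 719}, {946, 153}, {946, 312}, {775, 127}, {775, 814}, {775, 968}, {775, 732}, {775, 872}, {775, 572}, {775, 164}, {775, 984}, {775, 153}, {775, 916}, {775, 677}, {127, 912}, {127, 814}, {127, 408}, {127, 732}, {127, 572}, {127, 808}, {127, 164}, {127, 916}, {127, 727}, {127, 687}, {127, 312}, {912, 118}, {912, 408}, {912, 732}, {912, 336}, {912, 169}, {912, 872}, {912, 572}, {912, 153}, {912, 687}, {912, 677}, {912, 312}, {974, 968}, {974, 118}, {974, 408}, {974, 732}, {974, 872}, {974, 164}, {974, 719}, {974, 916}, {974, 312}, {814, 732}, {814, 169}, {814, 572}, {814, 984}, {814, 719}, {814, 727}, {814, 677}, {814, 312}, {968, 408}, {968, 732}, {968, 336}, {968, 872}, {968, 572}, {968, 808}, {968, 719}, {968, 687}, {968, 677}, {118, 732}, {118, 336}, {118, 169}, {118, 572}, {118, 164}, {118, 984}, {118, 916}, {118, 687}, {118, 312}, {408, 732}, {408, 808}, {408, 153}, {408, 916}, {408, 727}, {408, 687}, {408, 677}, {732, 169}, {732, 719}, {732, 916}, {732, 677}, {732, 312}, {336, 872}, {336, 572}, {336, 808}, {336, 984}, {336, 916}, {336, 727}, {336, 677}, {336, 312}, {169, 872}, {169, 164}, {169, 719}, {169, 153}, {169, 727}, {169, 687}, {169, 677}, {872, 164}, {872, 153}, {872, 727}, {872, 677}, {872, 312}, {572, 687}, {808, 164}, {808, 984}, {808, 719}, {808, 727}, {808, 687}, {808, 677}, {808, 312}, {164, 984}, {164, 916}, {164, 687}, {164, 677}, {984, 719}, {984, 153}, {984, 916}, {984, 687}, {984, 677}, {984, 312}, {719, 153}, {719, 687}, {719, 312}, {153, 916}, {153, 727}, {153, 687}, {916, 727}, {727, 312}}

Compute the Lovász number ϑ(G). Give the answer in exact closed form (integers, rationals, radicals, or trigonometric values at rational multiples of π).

deg(164) = 14; N(164) = {510, 161, 946, 775, 127, 974, 118, 169, 872, 808, 984, 916, 687, 677}.
Vertex 421 has 14 neighbors: 161, 946, 775, 968, 118, 732, 336, 169, 572, 808, 719, 153, 916, 727.
Vertex 408 has 14 neighbors: 826, 128, 161, 127, 912, 974, 968, 732, 808, 153, 916, 727, 687, 677.
deg(808) = 14; N(808) = {421, 161, 946, 127, 968, 408, 336, 164, 984, 719, 727, 687, 677, 312}.
Regular of degree 14 on 29 vertices: SR(29,14,6,7) — a Paley graph.
The 3 distinct eigenvalues: [14.0, 2.19258, -3.19258].
With N=29: ϑ(G) = 29·(-(-sqrt(29)/2 - 1/2))/(14−(-sqrt(29)/2 - 1/2)) = sqrt(29).
ϑ(G) ≈ 5.385164807.

sqrt(29)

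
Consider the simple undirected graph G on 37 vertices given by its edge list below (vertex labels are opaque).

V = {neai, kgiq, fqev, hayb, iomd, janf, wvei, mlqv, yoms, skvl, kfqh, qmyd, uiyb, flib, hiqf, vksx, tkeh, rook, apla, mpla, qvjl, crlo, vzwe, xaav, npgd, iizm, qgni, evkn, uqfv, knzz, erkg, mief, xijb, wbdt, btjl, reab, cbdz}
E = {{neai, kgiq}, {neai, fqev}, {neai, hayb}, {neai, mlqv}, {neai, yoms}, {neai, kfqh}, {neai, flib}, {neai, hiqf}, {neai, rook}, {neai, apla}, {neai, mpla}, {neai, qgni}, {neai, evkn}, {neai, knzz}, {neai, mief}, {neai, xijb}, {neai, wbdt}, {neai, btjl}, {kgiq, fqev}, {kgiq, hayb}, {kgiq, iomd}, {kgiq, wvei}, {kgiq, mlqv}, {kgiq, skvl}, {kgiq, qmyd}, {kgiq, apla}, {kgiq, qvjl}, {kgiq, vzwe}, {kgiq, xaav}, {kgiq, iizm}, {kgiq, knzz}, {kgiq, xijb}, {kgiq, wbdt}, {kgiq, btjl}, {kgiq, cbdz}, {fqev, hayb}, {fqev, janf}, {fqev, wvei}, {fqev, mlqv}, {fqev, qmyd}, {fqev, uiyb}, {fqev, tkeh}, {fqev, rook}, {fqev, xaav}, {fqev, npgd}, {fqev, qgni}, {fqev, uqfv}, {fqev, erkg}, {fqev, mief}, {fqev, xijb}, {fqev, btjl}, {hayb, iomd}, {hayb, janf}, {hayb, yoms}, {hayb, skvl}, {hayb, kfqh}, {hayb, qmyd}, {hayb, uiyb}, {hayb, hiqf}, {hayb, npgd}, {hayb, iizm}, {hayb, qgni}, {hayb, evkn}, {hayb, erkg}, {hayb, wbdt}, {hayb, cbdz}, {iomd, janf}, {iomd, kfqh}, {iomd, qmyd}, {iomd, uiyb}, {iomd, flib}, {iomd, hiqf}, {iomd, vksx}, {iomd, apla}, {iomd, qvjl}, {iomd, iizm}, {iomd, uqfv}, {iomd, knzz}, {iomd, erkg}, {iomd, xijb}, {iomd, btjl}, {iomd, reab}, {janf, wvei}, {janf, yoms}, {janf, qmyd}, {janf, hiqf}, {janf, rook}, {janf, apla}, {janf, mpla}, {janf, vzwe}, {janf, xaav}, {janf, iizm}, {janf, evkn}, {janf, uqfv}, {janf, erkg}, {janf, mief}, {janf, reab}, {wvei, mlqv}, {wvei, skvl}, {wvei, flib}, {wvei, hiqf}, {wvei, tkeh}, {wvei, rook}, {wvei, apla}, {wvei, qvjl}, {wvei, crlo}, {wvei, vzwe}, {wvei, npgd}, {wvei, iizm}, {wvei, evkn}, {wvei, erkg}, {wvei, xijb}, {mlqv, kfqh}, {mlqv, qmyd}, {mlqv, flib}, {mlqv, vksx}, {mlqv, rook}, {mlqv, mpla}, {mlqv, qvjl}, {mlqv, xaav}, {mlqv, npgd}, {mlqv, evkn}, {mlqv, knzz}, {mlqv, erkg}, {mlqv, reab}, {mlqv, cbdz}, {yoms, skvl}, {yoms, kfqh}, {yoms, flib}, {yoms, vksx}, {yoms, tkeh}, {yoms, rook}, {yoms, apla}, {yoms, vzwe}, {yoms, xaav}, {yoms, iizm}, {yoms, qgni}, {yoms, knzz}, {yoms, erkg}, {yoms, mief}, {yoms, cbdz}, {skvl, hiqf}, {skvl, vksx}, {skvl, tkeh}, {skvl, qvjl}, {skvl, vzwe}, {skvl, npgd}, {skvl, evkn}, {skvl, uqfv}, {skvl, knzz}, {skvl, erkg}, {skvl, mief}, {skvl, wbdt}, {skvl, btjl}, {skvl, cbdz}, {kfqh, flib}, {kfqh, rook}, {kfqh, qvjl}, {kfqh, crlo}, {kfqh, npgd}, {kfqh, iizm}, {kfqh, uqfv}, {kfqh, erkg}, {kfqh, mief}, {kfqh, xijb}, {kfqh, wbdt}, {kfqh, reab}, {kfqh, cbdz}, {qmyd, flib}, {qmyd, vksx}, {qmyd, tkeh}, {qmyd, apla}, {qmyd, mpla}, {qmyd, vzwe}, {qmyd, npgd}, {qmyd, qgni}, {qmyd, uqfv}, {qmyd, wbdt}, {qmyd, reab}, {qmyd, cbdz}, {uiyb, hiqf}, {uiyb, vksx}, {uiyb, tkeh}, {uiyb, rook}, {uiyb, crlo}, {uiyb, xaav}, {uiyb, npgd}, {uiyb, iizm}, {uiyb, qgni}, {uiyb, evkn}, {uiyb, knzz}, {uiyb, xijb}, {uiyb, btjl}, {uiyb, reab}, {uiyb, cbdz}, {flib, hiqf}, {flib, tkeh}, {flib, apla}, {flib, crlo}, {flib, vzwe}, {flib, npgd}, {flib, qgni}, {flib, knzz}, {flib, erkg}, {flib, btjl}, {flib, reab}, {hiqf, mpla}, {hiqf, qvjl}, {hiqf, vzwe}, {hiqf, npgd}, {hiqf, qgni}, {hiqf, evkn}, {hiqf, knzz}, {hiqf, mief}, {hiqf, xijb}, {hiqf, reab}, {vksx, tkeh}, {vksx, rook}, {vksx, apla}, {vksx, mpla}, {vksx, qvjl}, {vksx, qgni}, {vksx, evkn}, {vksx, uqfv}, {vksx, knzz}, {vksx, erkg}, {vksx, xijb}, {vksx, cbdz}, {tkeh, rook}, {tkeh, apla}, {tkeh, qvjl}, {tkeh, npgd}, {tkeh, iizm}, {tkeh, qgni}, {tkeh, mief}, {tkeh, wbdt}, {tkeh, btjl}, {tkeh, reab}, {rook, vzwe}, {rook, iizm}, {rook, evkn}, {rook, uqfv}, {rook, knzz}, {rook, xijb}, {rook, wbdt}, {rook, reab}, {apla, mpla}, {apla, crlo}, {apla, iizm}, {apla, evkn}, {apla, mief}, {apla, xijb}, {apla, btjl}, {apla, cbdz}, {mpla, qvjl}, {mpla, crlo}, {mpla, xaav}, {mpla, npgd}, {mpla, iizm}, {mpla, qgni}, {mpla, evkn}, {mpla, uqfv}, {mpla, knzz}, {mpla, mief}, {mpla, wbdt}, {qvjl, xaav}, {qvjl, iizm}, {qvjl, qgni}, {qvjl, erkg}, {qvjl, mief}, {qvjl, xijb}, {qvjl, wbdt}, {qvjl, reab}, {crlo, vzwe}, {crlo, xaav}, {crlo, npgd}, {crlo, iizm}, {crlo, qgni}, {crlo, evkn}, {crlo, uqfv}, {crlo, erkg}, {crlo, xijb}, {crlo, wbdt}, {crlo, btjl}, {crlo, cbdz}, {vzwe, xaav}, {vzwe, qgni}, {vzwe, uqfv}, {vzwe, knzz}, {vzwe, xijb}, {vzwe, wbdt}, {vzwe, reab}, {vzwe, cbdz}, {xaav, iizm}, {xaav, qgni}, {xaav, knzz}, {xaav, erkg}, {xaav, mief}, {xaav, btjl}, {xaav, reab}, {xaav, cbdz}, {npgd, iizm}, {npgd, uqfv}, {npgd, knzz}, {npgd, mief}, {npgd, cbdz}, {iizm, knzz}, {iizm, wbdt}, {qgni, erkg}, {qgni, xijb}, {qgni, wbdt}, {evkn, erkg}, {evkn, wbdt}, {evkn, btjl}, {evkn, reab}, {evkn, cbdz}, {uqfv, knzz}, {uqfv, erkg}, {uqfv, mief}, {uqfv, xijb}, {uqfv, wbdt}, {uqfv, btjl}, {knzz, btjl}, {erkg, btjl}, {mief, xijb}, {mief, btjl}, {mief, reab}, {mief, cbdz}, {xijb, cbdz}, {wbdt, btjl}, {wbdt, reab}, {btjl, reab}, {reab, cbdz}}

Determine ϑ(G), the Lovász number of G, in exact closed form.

N(hiqf) = {neai, hayb, iomd, janf, wvei, skvl, uiyb, flib, mpla, qvjl, vzwe, npgd, qgni, evkn, knzz, mief, xijb, reab}, |N(hiqf)| = 18.
deg(mlqv) = 18; N(mlqv) = {neai, kgiq, fqev, wvei, kfqh, qmyd, flib, vksx, rook, mpla, qvjl, xaav, npgd, evkn, knzz, erkg, reab, cbdz}.
deg(hayb) = 18; N(hayb) = {neai, kgiq, fqev, iomd, janf, yoms, skvl, kfqh, qmyd, uiyb, hiqf, npgd, iizm, qgni, evkn, erkg, wbdt, cbdz}.
deg(apla) = 18; N(apla) = {neai, kgiq, iomd, janf, wvei, yoms, qmyd, flib, vksx, tkeh, mpla, crlo, iizm, evkn, mief, xijb, btjl, cbdz}.
Regular of degree 18 on 37 vertices: strongly regular (37,18,8,9).
spec(A) ≈ [18.0, 2.541, -3.541] (distinct, 3 d.p.).
−37·(-sqrt(37)/2 - 1/2) / ((18)−(-sqrt(37)/2 - 1/2)) = sqrt(37) = ϑ(G).
= 6.082762530… (decimal).

sqrt(37)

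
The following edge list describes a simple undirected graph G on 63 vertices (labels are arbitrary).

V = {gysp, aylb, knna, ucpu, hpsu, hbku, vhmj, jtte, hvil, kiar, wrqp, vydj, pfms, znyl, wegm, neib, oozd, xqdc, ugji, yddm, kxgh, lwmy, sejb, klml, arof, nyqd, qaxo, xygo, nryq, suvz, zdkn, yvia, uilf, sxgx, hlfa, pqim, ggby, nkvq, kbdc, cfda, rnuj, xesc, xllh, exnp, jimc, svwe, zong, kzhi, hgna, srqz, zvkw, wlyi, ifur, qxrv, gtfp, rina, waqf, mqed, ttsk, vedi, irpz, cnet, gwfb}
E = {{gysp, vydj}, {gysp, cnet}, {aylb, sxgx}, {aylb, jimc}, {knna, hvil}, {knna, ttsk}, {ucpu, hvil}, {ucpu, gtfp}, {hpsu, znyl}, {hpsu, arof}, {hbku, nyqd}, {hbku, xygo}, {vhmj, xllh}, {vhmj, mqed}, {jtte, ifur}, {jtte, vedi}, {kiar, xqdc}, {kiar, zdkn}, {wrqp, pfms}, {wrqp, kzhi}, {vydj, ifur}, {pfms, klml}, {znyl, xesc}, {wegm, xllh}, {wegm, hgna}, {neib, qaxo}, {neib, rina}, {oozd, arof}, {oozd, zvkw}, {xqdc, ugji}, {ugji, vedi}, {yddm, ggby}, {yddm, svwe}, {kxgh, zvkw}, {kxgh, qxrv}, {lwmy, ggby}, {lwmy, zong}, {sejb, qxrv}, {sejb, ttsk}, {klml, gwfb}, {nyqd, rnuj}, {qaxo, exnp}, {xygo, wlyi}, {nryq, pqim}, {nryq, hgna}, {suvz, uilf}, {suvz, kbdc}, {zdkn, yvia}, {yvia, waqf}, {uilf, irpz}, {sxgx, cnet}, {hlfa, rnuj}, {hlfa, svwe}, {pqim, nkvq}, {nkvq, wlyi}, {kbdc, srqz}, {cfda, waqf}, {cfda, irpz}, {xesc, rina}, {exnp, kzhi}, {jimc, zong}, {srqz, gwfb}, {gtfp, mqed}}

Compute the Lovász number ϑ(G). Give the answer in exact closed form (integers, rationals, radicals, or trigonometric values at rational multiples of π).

63*cos(pi/63)/(cos(pi/63) + 1)

N(pfms) = {wrqp, klml}, |N(pfms)| = 2.
deg(nkvq) = 2; N(nkvq) = {pqim, wlyi}.
N(yddm) = {ggby, svwe}, |N(yddm)| = 2.
Vertex neib has 2 neighbors: qaxo, rina.
Every vertex has degree 2 (N=63); this is C_{63}, the 63-cycle.
Distinct eigenvalues (to 4 d.p.): [2.0, 1.9901, 1.9603, 1.9111, 1.843, 1.7564, 1.6525, 1.5321, 1.3965, 1.247, 1.0851, 0.9124, 0.7307, 0.5417, 0.3473, 0.1495, -0.0499, -0.2487, -0.445, -0.637, -0.8226, -1.0, -1.1675, -1.3234, -1.4661, -1.5943, -1.7066, -1.8019, -1.8794, -1.9382, -1.9777, -1.9975].
With N=63: ϑ(G) = 63·(-(-1)*2*cos(pi/63))/(2−(-2*cos(pi/63))) = 63*cos(pi/63)/(cos(pi/63) + 1).
ϑ(G) ≈ 31.4804093.
31 ≤ 63*cos(pi/63)/(cos(pi/63) + 1) ≤ 32: both strict.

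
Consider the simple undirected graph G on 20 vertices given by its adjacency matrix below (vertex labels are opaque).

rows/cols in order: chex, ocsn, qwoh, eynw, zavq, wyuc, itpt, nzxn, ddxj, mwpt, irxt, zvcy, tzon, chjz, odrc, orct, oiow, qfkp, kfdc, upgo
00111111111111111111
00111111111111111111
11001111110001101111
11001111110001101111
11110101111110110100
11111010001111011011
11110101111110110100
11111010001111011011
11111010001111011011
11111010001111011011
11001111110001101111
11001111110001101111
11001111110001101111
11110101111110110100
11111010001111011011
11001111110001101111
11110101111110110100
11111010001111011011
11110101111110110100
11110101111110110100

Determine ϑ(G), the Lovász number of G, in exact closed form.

N(kfdc) = {chex, ocsn, qwoh, eynw, wyuc, nzxn, ddxj, mwpt, irxt, zvcy, tzon, odrc, orct, qfkp}, |N(kfdc)| = 14.
deg(mwpt) = 14; N(mwpt) = {chex, ocsn, qwoh, eynw, zavq, itpt, irxt, zvcy, tzon, chjz, orct, oiow, kfdc, upgo}.
deg(qfkp) = 14; N(qfkp) = {chex, ocsn, qwoh, eynw, zavq, itpt, irxt, zvcy, tzon, chjz, orct, oiow, kfdc, upgo}.
deg(orct) = 14; N(orct) = {chex, ocsn, zavq, wyuc, itpt, nzxn, ddxj, mwpt, chjz, odrc, oiow, qfkp, kfdc, upgo}.
4 parts of sizes [6, 6, 6, 2]; α(G) = 6 = ϑ (perfect).
Numerically 6.00000.
Lovász sandwich 6 ≤ 6 ≤ 6: collapsed.

6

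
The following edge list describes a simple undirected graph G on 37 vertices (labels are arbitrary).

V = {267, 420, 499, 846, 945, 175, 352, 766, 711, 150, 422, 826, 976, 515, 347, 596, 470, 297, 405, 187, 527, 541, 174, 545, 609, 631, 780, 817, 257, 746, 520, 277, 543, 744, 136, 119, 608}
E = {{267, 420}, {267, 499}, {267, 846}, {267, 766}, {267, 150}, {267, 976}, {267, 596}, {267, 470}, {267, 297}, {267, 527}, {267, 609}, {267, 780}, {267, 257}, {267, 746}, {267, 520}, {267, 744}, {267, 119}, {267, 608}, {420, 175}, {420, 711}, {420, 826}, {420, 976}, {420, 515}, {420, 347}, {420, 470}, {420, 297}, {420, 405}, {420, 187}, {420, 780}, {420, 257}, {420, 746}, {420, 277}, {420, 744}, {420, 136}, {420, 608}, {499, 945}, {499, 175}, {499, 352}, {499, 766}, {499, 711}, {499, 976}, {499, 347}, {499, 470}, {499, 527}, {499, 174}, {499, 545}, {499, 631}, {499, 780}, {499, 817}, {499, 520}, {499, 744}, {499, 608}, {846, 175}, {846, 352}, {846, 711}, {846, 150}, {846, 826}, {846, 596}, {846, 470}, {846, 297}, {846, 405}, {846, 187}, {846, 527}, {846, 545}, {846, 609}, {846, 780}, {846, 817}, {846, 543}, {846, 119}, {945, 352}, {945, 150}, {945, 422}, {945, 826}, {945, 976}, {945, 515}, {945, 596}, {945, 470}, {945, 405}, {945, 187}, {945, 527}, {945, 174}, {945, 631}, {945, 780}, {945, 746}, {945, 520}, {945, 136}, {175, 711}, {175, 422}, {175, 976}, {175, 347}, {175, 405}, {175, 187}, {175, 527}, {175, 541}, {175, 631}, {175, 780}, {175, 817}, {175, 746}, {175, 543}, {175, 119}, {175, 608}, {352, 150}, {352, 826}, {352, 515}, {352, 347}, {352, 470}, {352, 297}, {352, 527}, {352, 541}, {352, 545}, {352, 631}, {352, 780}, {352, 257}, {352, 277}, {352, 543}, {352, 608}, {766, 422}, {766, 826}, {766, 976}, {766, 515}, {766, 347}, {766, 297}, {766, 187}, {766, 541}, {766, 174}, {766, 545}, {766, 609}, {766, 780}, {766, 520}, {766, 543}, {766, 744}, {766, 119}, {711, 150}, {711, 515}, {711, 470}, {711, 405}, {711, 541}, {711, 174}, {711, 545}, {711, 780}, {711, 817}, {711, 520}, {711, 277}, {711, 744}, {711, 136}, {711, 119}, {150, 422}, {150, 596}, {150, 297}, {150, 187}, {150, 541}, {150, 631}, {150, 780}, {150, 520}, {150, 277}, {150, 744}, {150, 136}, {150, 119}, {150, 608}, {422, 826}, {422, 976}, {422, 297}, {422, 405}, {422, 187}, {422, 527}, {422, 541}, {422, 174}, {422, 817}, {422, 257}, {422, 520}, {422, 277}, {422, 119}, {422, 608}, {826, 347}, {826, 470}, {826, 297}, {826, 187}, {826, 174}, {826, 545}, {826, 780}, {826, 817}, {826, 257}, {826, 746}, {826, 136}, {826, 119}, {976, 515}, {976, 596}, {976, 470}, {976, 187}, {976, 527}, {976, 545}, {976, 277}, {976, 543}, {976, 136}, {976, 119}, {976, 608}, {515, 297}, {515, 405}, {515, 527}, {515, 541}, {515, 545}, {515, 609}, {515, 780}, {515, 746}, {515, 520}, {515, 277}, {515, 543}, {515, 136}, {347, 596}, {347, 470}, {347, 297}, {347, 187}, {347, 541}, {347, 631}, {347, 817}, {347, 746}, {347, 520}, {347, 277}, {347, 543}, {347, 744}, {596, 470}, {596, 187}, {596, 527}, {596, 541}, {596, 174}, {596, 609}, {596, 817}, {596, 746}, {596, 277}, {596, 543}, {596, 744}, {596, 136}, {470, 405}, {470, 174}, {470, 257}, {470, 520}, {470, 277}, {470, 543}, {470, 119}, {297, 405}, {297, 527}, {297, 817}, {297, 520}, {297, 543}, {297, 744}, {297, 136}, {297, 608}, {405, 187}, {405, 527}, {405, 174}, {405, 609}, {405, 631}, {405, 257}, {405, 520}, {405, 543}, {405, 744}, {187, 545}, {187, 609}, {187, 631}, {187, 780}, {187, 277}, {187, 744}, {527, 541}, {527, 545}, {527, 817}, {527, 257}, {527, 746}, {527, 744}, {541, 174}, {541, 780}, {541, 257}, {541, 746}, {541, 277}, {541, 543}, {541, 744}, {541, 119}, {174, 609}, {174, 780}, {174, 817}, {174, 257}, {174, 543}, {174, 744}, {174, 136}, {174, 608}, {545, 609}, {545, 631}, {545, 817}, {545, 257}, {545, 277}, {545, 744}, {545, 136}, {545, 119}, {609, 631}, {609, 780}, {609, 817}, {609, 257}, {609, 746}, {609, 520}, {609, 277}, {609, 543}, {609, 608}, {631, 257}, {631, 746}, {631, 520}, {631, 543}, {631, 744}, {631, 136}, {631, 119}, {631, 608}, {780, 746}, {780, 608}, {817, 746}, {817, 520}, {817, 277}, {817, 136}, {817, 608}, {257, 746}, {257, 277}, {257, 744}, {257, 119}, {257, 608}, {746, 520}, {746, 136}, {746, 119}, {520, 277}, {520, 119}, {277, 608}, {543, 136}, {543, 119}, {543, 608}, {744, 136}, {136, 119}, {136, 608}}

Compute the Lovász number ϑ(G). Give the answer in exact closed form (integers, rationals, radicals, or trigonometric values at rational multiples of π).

sqrt(37)

Vertex 257 has 18 neighbors: 267, 420, 352, 422, 826, 470, 405, 527, 541, 174, 545, 609, 631, 746, 277, 744, 119, 608.
deg(150) = 18; N(150) = {267, 846, 945, 352, 711, 422, 596, 297, 187, 541, 631, 780, 520, 277, 744, 136, 119, 608}.
N(174) = {499, 945, 766, 711, 422, 826, 596, 470, 405, 541, 609, 780, 817, 257, 543, 744, 136, 608}, |N(174)| = 18.
deg(175) = 18; N(175) = {420, 499, 846, 711, 422, 976, 347, 405, 187, 527, 541, 631, 780, 817, 746, 543, 119, 608}.
deg(v) = 18 for all v (|V|=37); strongly regular (37,18,8,9).
spec(A) ≈ [18.0, 2.5414, -3.5414] (distinct, 4 d.p.).
λ_max=18, λ_min=-sqrt(37)/2 - 1/2; ϑ = −37·λ_min/(λ_max−λ_min) = sqrt(37).
≈ 6.08276253 (to 8 d.p.).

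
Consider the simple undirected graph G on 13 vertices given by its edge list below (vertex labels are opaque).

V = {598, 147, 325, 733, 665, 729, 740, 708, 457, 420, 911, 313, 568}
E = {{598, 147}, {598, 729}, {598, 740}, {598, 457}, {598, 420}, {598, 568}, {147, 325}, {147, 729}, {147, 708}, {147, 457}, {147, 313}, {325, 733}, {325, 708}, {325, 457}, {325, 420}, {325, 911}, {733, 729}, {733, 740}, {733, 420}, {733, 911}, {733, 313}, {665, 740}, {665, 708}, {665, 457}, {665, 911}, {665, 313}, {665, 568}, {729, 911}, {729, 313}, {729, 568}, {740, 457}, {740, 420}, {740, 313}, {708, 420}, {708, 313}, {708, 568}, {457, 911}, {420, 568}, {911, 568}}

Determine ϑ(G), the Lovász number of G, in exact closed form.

deg(457) = 6; N(457) = {598, 147, 325, 665, 740, 911}.
N(313) = {147, 733, 665, 729, 740, 708}, |N(313)| = 6.
N(740) = {598, 733, 665, 457, 420, 313}, |N(740)| = 6.
deg(665) = 6; N(665) = {740, 708, 457, 911, 313, 568}.
G on 13 vertices is 6-regular; Paley(13): SR with (k,λ,μ)=(6,2,3).
spec(A) ≈ [6.0, 1.3028, -2.3028] (distinct, 4 d.p.).
With N=13: ϑ(G) = 13·(-(-sqrt(13)/2 - 1/2))/(6−(-sqrt(13)/2 - 1/2)) = sqrt(13).
Numerically 3.60555.

sqrt(13)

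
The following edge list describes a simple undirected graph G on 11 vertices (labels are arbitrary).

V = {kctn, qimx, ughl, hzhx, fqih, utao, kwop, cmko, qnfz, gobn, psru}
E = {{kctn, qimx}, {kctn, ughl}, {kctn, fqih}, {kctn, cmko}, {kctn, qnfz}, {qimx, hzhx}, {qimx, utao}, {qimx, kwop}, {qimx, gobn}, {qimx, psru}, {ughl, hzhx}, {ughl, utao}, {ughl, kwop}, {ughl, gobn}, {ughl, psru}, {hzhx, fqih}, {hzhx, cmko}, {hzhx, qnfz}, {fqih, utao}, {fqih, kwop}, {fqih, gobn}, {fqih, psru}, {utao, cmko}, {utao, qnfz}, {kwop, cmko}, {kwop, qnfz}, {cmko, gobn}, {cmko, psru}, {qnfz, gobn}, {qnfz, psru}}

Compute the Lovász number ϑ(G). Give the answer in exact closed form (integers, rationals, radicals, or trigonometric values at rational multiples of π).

6

N(utao) = {qimx, ughl, fqih, cmko, qnfz}, |N(utao)| = 5.
Vertex kctn has 5 neighbors: qimx, ughl, fqih, cmko, qnfz.
Vertex qimx has 6 neighbors: kctn, hzhx, utao, kwop, gobn, psru.
Vertex psru has 5 neighbors: qimx, ughl, fqih, cmko, qnfz.
2 parts of sizes [6, 5]; α(G) = 6 = ϑ (perfect).
ϑ(G) ≈ 6.000000.
α=6, χ(Ḡ)=6; ϑ=6 lies between (collapsed).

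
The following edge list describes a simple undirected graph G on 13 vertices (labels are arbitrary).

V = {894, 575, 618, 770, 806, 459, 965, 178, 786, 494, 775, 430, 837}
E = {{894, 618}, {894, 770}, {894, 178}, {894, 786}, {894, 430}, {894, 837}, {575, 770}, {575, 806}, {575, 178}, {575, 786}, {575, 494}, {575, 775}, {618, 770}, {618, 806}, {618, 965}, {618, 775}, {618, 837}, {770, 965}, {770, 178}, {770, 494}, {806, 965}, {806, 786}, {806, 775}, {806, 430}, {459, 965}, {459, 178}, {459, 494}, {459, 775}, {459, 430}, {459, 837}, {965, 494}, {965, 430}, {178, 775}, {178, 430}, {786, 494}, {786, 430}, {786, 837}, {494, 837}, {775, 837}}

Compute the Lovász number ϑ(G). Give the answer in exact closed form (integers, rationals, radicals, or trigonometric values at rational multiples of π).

deg(837) = 6; N(837) = {894, 618, 459, 786, 494, 775}.
N(178) = {894, 575, 770, 459, 775, 430}, |N(178)| = 6.
N(459) = {965, 178, 494, 775, 430, 837}, |N(459)| = 6.
deg(775) = 6; N(775) = {575, 618, 806, 459, 178, 837}.
13-vertex 6-regular graph: Paley(13): SR with (k,λ,μ)=(6,2,3).
The 3 distinct eigenvalues: [6.0, 1.302776, -2.302776].
Lovász: ϑ = −13(-sqrt(13)/2 - 1/2)/(6+-(-sqrt(13)/2 - 1/2)) = sqrt(13).
ϑ(G) ≈ 3.60555128.

sqrt(13)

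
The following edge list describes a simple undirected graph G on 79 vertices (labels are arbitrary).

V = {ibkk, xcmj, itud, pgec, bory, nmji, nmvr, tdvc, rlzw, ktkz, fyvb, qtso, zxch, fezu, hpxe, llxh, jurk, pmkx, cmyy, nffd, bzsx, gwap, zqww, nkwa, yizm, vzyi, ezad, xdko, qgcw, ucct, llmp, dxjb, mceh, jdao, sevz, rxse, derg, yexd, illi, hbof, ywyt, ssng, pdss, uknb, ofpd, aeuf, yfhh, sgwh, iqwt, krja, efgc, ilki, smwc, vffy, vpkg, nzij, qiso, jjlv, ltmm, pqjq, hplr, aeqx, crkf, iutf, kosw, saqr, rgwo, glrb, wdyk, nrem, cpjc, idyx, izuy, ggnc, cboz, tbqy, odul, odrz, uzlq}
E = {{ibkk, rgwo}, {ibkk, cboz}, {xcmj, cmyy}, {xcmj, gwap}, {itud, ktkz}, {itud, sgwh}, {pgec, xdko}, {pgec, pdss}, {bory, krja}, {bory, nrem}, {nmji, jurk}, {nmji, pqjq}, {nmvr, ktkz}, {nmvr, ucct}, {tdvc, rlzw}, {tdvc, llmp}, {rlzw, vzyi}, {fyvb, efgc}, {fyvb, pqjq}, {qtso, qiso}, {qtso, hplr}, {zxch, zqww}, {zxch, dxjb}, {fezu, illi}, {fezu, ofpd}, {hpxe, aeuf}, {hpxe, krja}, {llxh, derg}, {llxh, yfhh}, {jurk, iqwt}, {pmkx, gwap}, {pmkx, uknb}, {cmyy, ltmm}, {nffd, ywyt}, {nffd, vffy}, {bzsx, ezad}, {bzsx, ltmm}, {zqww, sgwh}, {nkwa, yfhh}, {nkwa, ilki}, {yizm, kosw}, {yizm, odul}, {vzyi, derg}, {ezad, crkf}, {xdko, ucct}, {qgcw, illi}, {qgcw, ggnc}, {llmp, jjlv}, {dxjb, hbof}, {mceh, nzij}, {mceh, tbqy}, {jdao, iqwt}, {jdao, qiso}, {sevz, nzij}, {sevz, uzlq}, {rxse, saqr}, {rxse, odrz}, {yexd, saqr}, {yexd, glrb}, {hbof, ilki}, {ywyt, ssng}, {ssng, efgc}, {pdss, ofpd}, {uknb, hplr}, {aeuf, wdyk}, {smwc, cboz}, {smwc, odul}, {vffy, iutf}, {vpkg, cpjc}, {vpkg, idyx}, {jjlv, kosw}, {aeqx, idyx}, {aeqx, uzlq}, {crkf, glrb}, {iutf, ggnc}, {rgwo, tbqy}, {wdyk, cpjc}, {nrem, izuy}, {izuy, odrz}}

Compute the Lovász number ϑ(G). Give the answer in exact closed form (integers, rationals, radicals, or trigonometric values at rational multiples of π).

79*cos(pi/79)/(cos(pi/79) + 1)

N(cpjc) = {vpkg, wdyk}, |N(cpjc)| = 2.
Vertex xcmj has 2 neighbors: cmyy, gwap.
deg(bzsx) = 2; N(bzsx) = {ezad, ltmm}.
Vertex nmji has 2 neighbors: jurk, pqjq.
Regular of degree 2 on 79 vertices: connected 2-regular on 79 ⇒ C_{79}.
Distinct eigenvalues (to 3 d.p.): [2.0, 1.994, 1.975, 1.943, 1.9, 1.844, 1.777, 1.698, 1.609, 1.509, 1.4, 1.282, 1.156, 1.023, 0.883, 0.738, 0.588, 0.434, 0.277, 0.119, -0.04, -0.199, -0.356, -0.511, -0.663, -0.811, -0.954, -1.09, -1.22, -1.342, -1.456, -1.56, -1.655, -1.739, -1.812, -1.873, -1.923, -1.961, -1.986, -1.998].
−79·(-2*cos(pi/79)) / ((2)−(-2*cos(pi/79))) = 79*cos(pi/79)/(cos(pi/79) + 1) = ϑ(G).
= 39.4843794… (decimal).
Check 39 ≤ 79*cos(pi/79)/(cos(pi/79) + 1) ≤ 40: both strict.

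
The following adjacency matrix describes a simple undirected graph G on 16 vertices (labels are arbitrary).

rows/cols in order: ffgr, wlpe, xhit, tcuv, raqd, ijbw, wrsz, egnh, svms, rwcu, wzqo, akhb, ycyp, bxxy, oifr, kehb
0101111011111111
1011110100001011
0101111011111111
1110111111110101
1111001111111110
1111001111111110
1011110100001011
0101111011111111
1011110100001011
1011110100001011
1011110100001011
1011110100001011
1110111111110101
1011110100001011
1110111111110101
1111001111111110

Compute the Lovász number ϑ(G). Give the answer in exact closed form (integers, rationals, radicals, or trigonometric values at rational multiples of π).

deg(ffgr) = 13; N(ffgr) = {wlpe, tcuv, raqd, ijbw, wrsz, svms, rwcu, wzqo, akhb, ycyp, bxxy, oifr, kehb}.
N(tcuv) = {ffgr, wlpe, xhit, raqd, ijbw, wrsz, egnh, svms, rwcu, wzqo, akhb, bxxy, kehb}, |N(tcuv)| = 13.
deg(oifr) = 13; N(oifr) = {ffgr, wlpe, xhit, raqd, ijbw, wrsz, egnh, svms, rwcu, wzqo, akhb, bxxy, kehb}.
deg(raqd) = 13; N(raqd) = {ffgr, wlpe, xhit, tcuv, wrsz, egnh, svms, rwcu, wzqo, akhb, ycyp, bxxy, oifr}.
Complete 4-partite, parts [7, 3, 3, 3]: perfect, ϑ = α = 7.
= 7.0000000… (decimal).
Lovász sandwich 7 ≤ 7 ≤ 7: collapsed.

7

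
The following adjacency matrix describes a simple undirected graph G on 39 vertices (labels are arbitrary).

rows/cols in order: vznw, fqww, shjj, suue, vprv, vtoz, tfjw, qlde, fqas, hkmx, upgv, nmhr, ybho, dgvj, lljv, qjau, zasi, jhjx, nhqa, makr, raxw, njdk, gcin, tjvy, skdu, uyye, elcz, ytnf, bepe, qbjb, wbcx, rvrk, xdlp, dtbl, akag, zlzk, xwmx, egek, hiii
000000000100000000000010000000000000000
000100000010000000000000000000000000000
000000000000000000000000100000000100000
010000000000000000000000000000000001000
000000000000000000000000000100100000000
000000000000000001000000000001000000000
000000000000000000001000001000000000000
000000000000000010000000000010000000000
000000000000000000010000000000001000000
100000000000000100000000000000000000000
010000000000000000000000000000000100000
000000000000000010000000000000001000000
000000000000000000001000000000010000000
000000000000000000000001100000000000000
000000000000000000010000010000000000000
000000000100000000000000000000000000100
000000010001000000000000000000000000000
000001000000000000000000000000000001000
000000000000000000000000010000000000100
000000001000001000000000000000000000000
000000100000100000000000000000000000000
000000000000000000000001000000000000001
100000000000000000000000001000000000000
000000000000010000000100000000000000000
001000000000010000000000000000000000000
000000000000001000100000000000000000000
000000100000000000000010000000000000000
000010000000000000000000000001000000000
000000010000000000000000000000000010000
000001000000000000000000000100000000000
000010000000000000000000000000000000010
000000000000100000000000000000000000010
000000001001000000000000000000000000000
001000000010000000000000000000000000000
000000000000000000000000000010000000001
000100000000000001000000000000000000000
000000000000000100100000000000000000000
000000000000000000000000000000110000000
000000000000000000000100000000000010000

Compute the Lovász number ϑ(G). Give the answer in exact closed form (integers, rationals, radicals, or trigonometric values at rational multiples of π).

39*cos(pi/39)/(cos(pi/39) + 1)

Vertex suue has 2 neighbors: fqww, zlzk.
Vertex fqas has 2 neighbors: makr, xdlp.
N(shjj) = {skdu, dtbl}, |N(shjj)| = 2.
N(tjvy) = {dgvj, njdk}, |N(tjvy)| = 2.
39-vertex 2-regular graph: the odd cycle C_{39}.
Distinct eigenvalues (to 3 d.p.): [2.0, 1.974, 1.897, 1.771, 1.599, 1.385, 1.136, 0.857, 0.556, 0.241, -0.081, -0.4, -0.709, -1.0, -1.265, -1.497, -1.69, -1.84, -1.942, -1.994].
With N=39: ϑ(G) = 39·(-(-1)*2*cos(pi/39))/(2−(-2*cos(pi/39))) = 39*cos(pi/39)/(cos(pi/39) + 1).
Numerically 19.468332410.
Sandwich: α(G)=19 ≤ ϑ(G)=39*cos(pi/39)/(cos(pi/39) + 1) ≤ χ(Ḡ)=20 (both strict).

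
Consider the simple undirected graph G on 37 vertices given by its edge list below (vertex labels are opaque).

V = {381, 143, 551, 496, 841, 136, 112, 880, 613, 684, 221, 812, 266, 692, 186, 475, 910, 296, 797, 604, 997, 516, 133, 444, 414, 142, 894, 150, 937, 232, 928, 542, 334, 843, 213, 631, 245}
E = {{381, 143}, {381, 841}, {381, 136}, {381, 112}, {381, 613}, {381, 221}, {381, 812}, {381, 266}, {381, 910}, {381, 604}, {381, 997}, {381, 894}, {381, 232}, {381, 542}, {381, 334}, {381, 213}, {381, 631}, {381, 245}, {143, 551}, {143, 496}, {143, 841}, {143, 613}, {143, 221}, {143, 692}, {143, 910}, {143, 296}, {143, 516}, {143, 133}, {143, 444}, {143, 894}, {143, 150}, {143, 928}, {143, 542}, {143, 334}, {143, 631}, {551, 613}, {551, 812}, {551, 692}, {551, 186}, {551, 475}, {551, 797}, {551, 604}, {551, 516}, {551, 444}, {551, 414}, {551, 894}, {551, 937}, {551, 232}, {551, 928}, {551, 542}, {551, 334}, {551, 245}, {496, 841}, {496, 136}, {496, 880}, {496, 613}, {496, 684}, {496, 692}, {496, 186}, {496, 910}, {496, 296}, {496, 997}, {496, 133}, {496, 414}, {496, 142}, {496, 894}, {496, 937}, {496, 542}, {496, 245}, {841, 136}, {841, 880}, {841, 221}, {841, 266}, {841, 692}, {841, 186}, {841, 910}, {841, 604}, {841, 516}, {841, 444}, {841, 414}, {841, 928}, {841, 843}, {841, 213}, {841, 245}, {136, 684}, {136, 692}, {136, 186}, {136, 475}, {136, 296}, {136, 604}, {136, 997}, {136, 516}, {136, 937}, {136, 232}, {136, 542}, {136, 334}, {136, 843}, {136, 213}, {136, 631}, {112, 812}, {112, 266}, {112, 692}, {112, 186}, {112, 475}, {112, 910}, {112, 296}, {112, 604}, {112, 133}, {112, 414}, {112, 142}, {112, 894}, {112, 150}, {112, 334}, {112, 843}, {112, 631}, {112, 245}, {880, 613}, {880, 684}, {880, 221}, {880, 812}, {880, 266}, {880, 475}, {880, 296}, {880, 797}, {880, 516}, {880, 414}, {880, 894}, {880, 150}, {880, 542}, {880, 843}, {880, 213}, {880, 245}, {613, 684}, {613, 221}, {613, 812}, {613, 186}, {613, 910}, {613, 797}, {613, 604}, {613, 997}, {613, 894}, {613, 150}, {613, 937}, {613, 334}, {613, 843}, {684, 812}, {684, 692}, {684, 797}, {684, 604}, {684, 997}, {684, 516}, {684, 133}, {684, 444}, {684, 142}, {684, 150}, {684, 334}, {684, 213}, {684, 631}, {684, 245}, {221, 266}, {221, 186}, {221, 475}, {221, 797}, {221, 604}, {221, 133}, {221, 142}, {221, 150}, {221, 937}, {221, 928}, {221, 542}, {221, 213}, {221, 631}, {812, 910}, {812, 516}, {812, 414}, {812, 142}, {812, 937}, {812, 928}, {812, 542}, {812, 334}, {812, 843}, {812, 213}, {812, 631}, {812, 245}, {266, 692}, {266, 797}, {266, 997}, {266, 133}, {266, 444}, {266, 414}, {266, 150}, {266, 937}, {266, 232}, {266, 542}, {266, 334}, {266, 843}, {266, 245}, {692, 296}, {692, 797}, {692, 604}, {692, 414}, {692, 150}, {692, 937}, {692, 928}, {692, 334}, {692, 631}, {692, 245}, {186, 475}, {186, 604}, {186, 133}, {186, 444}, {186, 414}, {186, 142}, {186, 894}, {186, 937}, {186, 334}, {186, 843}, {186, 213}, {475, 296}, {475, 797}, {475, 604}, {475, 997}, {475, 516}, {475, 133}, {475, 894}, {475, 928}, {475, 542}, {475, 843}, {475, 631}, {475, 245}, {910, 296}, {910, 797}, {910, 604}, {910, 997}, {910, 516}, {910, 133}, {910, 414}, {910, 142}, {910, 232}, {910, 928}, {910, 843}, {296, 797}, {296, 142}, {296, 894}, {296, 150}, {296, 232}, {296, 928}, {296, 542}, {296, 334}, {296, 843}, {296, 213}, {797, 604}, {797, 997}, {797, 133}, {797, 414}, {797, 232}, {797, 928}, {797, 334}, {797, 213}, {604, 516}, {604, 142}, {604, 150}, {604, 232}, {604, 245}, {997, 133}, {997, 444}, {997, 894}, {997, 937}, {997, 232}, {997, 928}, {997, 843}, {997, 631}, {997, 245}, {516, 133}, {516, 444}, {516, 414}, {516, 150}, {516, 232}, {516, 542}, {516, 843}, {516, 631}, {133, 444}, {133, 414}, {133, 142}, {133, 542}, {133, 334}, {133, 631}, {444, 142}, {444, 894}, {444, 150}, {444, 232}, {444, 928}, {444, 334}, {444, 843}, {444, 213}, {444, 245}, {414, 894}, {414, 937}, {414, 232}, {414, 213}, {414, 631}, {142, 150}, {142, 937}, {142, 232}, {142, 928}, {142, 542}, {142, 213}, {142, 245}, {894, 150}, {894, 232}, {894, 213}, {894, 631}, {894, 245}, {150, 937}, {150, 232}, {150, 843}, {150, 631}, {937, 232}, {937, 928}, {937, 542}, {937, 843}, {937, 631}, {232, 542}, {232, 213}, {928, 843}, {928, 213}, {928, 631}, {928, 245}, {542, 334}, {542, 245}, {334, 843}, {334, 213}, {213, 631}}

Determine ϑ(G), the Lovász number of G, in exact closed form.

Vertex 143 has 18 neighbors: 381, 551, 496, 841, 613, 221, 692, 910, 296, 516, 133, 444, 894, 150, 928, 542, 334, 631.
deg(334) = 18; N(334) = {381, 143, 551, 136, 112, 613, 684, 812, 266, 692, 186, 296, 797, 133, 444, 542, 843, 213}.
N(516) = {143, 551, 841, 136, 880, 684, 812, 475, 910, 604, 133, 444, 414, 150, 232, 542, 843, 631}, |N(516)| = 18.
Vertex 213 has 18 neighbors: 381, 841, 136, 880, 684, 221, 812, 186, 296, 797, 444, 414, 142, 894, 232, 928, 334, 631.
18-regular, N=37; strongly regular (37,18,8,9).
Distinct eigenvalues (to 4 d.p.): [18.0, 2.5414, -3.5414].
λ_max=18, λ_min=-sqrt(37)/2 - 1/2; ϑ = −37·λ_min/(λ_max−λ_min) = sqrt(37).
≈ 6.08276253 (to 8 d.p.).

sqrt(37)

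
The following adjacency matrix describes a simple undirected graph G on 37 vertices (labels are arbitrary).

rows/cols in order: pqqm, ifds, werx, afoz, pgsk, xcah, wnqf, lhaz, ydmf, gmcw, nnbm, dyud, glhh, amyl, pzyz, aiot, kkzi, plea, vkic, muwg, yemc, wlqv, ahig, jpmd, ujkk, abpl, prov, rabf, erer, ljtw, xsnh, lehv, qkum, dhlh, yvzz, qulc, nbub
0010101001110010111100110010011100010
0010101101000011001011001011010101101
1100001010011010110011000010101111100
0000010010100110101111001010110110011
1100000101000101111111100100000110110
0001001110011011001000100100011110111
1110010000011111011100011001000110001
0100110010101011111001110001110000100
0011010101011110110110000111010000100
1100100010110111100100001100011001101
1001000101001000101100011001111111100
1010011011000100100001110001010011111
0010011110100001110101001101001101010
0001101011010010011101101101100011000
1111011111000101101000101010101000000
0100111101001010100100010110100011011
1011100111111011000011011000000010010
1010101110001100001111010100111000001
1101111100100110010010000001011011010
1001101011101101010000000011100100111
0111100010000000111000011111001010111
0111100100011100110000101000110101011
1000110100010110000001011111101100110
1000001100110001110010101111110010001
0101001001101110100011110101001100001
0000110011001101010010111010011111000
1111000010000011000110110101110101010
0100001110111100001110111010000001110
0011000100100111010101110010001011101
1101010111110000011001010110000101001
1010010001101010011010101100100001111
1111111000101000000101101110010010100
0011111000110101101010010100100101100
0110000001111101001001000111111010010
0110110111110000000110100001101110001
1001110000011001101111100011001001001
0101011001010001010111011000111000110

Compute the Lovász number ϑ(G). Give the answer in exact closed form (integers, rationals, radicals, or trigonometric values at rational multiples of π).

N(plea) = {pqqm, werx, pgsk, wnqf, lhaz, ydmf, glhh, amyl, vkic, muwg, yemc, wlqv, jpmd, abpl, erer, ljtw, xsnh, nbub}, |N(plea)| = 18.
N(pqqm) = {werx, pgsk, wnqf, gmcw, nnbm, dyud, pzyz, kkzi, plea, vkic, muwg, ahig, jpmd, prov, ljtw, xsnh, lehv, qulc}, |N(pqqm)| = 18.
deg(qkum) = 18; N(qkum) = {werx, afoz, pgsk, xcah, wnqf, nnbm, dyud, amyl, aiot, kkzi, vkic, yemc, jpmd, abpl, erer, lehv, dhlh, yvzz}.
N(lehv) = {pqqm, ifds, werx, afoz, pgsk, xcah, wnqf, nnbm, glhh, muwg, wlqv, ahig, ujkk, abpl, prov, ljtw, qkum, yvzz}, |N(lehv)| = 18.
Regular of degree 18 on 37 vertices: Paley(37): SR with (k,λ,μ)=(18,8,9).
Distinct eigenvalues (to 5 d.p.): [18.0, 2.54138, -3.54138].
Lovász (edge-transitive): ϑ = −37·(-sqrt(37)/2 - 1/2)/((18)−(-sqrt(37)/2 - 1/2)) = sqrt(37).
Numerically 6.082762530.

sqrt(37)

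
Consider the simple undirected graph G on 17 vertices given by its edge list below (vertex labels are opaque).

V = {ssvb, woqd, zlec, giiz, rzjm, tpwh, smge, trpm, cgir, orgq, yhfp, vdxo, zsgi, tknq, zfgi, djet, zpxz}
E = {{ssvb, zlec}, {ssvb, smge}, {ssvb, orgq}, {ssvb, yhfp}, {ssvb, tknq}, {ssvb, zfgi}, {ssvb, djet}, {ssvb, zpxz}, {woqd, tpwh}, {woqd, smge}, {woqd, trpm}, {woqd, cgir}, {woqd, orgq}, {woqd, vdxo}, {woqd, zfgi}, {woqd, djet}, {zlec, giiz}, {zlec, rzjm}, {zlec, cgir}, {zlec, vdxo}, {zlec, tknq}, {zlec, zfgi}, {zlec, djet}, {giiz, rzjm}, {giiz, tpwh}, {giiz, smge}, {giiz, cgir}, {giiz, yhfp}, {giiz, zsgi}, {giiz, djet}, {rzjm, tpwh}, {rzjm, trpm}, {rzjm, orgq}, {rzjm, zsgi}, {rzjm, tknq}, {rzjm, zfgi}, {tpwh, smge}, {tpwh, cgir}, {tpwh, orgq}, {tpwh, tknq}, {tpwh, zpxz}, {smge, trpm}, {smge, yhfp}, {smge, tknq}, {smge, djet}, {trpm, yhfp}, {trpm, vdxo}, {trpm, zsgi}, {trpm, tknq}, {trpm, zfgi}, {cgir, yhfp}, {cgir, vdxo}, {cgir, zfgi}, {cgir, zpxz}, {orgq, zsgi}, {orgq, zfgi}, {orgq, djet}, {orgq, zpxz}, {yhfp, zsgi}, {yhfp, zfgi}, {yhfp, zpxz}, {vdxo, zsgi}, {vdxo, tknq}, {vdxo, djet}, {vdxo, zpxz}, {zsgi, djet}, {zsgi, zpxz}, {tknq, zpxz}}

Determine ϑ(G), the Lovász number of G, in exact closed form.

sqrt(17)

Vertex cgir has 8 neighbors: woqd, zlec, giiz, tpwh, yhfp, vdxo, zfgi, zpxz.
deg(zfgi) = 8; N(zfgi) = {ssvb, woqd, zlec, rzjm, trpm, cgir, orgq, yhfp}.
N(trpm) = {woqd, rzjm, smge, yhfp, vdxo, zsgi, tknq, zfgi}, |N(trpm)| = 8.
Vertex giiz has 8 neighbors: zlec, rzjm, tpwh, smge, cgir, yhfp, zsgi, djet.
G on 17 vertices is 8-regular; strongly regular (17,8,3,4).
spec(A) ≈ [8.0, 1.5616, -2.5616] (distinct, 4 d.p.).
−17·(-sqrt(17)/2 - 1/2) / ((8)−(-sqrt(17)/2 - 1/2)) = sqrt(17) = ϑ(G).
ϑ(G) ≈ 4.123106.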